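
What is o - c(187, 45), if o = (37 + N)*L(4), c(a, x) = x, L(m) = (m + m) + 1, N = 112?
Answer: 1296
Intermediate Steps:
L(m) = 1 + 2*m (L(m) = 2*m + 1 = 1 + 2*m)
o = 1341 (o = (37 + 112)*(1 + 2*4) = 149*(1 + 8) = 149*9 = 1341)
o - c(187, 45) = 1341 - 1*45 = 1341 - 45 = 1296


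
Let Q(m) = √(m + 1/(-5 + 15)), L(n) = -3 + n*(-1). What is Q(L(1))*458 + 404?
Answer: 404 + 229*I*√390/5 ≈ 404.0 + 904.48*I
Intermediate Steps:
L(n) = -3 - n
Q(m) = √(⅒ + m) (Q(m) = √(m + 1/10) = √(m + ⅒) = √(⅒ + m))
Q(L(1))*458 + 404 = (√(10 + 100*(-3 - 1*1))/10)*458 + 404 = (√(10 + 100*(-3 - 1))/10)*458 + 404 = (√(10 + 100*(-4))/10)*458 + 404 = (√(10 - 400)/10)*458 + 404 = (√(-390)/10)*458 + 404 = ((I*√390)/10)*458 + 404 = (I*√390/10)*458 + 404 = 229*I*√390/5 + 404 = 404 + 229*I*√390/5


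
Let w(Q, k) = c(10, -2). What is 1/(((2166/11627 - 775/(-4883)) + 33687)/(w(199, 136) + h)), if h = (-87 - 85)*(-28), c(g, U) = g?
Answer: 136997208733/956293459435 ≈ 0.14326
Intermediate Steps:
h = 4816 (h = -172*(-28) = 4816)
w(Q, k) = 10
1/(((2166/11627 - 775/(-4883)) + 33687)/(w(199, 136) + h)) = 1/(((2166/11627 - 775/(-4883)) + 33687)/(10 + 4816)) = 1/(((2166*(1/11627) - 775*(-1/4883)) + 33687)/4826) = 1/(((2166/11627 + 775/4883) + 33687)*(1/4826)) = 1/((19587503/56774641 + 33687)*(1/4826)) = 1/((1912586918870/56774641)*(1/4826)) = 1/(956293459435/136997208733) = 136997208733/956293459435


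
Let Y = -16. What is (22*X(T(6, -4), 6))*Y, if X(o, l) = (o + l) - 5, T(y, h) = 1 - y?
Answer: 1408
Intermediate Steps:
X(o, l) = -5 + l + o (X(o, l) = (l + o) - 5 = -5 + l + o)
(22*X(T(6, -4), 6))*Y = (22*(-5 + 6 + (1 - 1*6)))*(-16) = (22*(-5 + 6 + (1 - 6)))*(-16) = (22*(-5 + 6 - 5))*(-16) = (22*(-4))*(-16) = -88*(-16) = 1408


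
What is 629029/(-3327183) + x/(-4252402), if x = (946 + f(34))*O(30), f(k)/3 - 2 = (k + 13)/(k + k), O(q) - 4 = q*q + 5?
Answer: -378106729286063/962099335762488 ≈ -0.39300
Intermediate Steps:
O(q) = 9 + q**2 (O(q) = 4 + (q*q + 5) = 4 + (q**2 + 5) = 4 + (5 + q**2) = 9 + q**2)
f(k) = 6 + 3*(13 + k)/(2*k) (f(k) = 6 + 3*((k + 13)/(k + k)) = 6 + 3*((13 + k)/((2*k))) = 6 + 3*((13 + k)*(1/(2*k))) = 6 + 3*((13 + k)/(2*k)) = 6 + 3*(13 + k)/(2*k))
x = 58973193/68 (x = (946 + (3/2)*(13 + 5*34)/34)*(9 + 30**2) = (946 + (3/2)*(1/34)*(13 + 170))*(9 + 900) = (946 + (3/2)*(1/34)*183)*909 = (946 + 549/68)*909 = (64877/68)*909 = 58973193/68 ≈ 8.6725e+5)
629029/(-3327183) + x/(-4252402) = 629029/(-3327183) + (58973193/68)/(-4252402) = 629029*(-1/3327183) + (58973193/68)*(-1/4252402) = -629029/3327183 - 58973193/289163336 = -378106729286063/962099335762488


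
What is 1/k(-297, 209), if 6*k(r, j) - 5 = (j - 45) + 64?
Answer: 6/233 ≈ 0.025751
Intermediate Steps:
k(r, j) = 4 + j/6 (k(r, j) = ⅚ + ((j - 45) + 64)/6 = ⅚ + ((-45 + j) + 64)/6 = ⅚ + (19 + j)/6 = ⅚ + (19/6 + j/6) = 4 + j/6)
1/k(-297, 209) = 1/(4 + (⅙)*209) = 1/(4 + 209/6) = 1/(233/6) = 6/233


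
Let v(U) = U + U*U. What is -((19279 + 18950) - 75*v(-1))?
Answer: -38229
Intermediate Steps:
v(U) = U + U**2
-((19279 + 18950) - 75*v(-1)) = -((19279 + 18950) - (-75)*(1 - 1)) = -(38229 - (-75)*0) = -(38229 - 75*0) = -(38229 + 0) = -1*38229 = -38229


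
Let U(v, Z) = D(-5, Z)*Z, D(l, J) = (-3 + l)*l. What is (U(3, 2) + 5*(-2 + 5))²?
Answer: 9025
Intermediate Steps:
D(l, J) = l*(-3 + l)
U(v, Z) = 40*Z (U(v, Z) = (-5*(-3 - 5))*Z = (-5*(-8))*Z = 40*Z)
(U(3, 2) + 5*(-2 + 5))² = (40*2 + 5*(-2 + 5))² = (80 + 5*3)² = (80 + 15)² = 95² = 9025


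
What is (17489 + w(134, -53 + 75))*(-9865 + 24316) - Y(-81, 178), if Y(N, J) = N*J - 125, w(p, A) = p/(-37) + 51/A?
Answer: 205721606237/814 ≈ 2.5273e+8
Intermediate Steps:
w(p, A) = 51/A - p/37 (w(p, A) = p*(-1/37) + 51/A = -p/37 + 51/A = 51/A - p/37)
Y(N, J) = -125 + J*N (Y(N, J) = J*N - 125 = -125 + J*N)
(17489 + w(134, -53 + 75))*(-9865 + 24316) - Y(-81, 178) = (17489 + (51/(-53 + 75) - 1/37*134))*(-9865 + 24316) - (-125 + 178*(-81)) = (17489 + (51/22 - 134/37))*14451 - (-125 - 14418) = (17489 + (51*(1/22) - 134/37))*14451 - 1*(-14543) = (17489 + (51/22 - 134/37))*14451 + 14543 = (17489 - 1061/814)*14451 + 14543 = (14234985/814)*14451 + 14543 = 205709768235/814 + 14543 = 205721606237/814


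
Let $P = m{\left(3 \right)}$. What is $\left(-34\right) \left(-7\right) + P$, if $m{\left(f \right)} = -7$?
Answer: $231$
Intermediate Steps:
$P = -7$
$\left(-34\right) \left(-7\right) + P = \left(-34\right) \left(-7\right) - 7 = 238 - 7 = 231$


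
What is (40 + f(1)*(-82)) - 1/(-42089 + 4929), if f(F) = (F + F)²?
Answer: -10702079/37160 ≈ -288.00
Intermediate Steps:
f(F) = 4*F² (f(F) = (2*F)² = 4*F²)
(40 + f(1)*(-82)) - 1/(-42089 + 4929) = (40 + (4*1²)*(-82)) - 1/(-42089 + 4929) = (40 + (4*1)*(-82)) - 1/(-37160) = (40 + 4*(-82)) - 1*(-1/37160) = (40 - 328) + 1/37160 = -288 + 1/37160 = -10702079/37160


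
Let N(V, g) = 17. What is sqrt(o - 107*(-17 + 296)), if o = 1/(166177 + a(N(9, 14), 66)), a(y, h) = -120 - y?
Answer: I*sqrt(205756440859690)/83020 ≈ 172.78*I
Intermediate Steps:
o = 1/166040 (o = 1/(166177 + (-120 - 1*17)) = 1/(166177 + (-120 - 17)) = 1/(166177 - 137) = 1/166040 ≈ 6.0226e-6)
sqrt(o - 107*(-17 + 296)) = sqrt(1/166040 - 107*(-17 + 296)) = sqrt(1/166040 - 107*279) = sqrt(1/166040 - 29853) = sqrt(-4956792119/166040) = I*sqrt(205756440859690)/83020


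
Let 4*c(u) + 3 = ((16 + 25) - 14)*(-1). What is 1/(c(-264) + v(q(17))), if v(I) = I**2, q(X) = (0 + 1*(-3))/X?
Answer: -578/4317 ≈ -0.13389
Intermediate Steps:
q(X) = -3/X (q(X) = (0 - 3)/X = -3/X)
c(u) = -15/2 (c(u) = -3/4 + (((16 + 25) - 14)*(-1))/4 = -3/4 + ((41 - 14)*(-1))/4 = -3/4 + (27*(-1))/4 = -3/4 + (1/4)*(-27) = -3/4 - 27/4 = -15/2)
1/(c(-264) + v(q(17))) = 1/(-15/2 + (-3/17)**2) = 1/(-15/2 + 9/289) = 1/(-4317/578) = -578/4317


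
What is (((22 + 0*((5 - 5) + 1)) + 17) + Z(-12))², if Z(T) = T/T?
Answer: 1600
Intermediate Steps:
Z(T) = 1
(((22 + 0*((5 - 5) + 1)) + 17) + Z(-12))² = (((22 + 0*((5 - 5) + 1)) + 17) + 1)² = (((22 + 0*(0 + 1)) + 17) + 1)² = (((22 + 0*1) + 17) + 1)² = (((22 + 0) + 17) + 1)² = ((22 + 17) + 1)² = (39 + 1)² = 40² = 1600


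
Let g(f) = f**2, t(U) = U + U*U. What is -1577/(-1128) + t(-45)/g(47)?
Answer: 121639/53016 ≈ 2.2944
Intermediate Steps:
t(U) = U + U**2
-1577/(-1128) + t(-45)/g(47) = -1577/(-1128) + (-45*(1 - 45))/(47**2) = -1577*(-1/1128) - 45*(-44)/2209 = 1577/1128 + 1980*(1/2209) = 1577/1128 + 1980/2209 = 121639/53016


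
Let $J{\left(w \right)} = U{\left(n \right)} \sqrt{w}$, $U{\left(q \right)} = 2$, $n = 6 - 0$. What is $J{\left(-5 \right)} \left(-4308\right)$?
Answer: $- 8616 i \sqrt{5} \approx - 19266.0 i$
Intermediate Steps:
$n = 6$ ($n = 6 + 0 = 6$)
$J{\left(w \right)} = 2 \sqrt{w}$
$J{\left(-5 \right)} \left(-4308\right) = 2 \sqrt{-5} \left(-4308\right) = 2 i \sqrt{5} \left(-4308\right) = - 8616 i \sqrt{5}$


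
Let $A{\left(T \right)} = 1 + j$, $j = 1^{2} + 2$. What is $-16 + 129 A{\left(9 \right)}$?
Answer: $500$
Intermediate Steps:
$j = 3$ ($j = 1 + 2 = 3$)
$A{\left(T \right)} = 4$ ($A{\left(T \right)} = 1 + 3 = 4$)
$-16 + 129 A{\left(9 \right)} = -16 + 129 \cdot 4 = -16 + 516 = 500$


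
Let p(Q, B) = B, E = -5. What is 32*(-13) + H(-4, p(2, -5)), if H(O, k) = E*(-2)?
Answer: -406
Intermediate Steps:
H(O, k) = 10 (H(O, k) = -5*(-2) = 10)
32*(-13) + H(-4, p(2, -5)) = 32*(-13) + 10 = -416 + 10 = -406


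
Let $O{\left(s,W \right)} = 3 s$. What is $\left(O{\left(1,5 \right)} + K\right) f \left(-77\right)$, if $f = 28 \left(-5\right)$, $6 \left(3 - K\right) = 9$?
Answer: $48510$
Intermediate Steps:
$K = \frac{3}{2}$ ($K = 3 - \frac{3}{2} = \frac{3}{2} \approx 1.5$)
$f = -140$
$\left(O{\left(1,5 \right)} + K\right) f \left(-77\right) = \left(3 \cdot 1 + \frac{3}{2}\right) \left(-140\right) \left(-77\right) = \left(3 + \frac{3}{2}\right) \left(-140\right) \left(-77\right) = \frac{9}{2} \left(-140\right) \left(-77\right) = \left(-630\right) \left(-77\right) = 48510$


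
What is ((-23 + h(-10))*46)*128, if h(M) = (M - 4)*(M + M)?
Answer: 1513216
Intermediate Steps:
h(M) = 2*M*(-4 + M) (h(M) = (-4 + M)*(2*M) = 2*M*(-4 + M))
((-23 + h(-10))*46)*128 = ((-23 + 2*(-10)*(-4 - 10))*46)*128 = ((-23 + 2*(-10)*(-14))*46)*128 = ((-23 + 280)*46)*128 = (257*46)*128 = 11822*128 = 1513216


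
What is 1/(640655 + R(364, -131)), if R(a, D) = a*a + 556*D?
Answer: 1/700315 ≈ 1.4279e-6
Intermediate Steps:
R(a, D) = a² + 556*D
1/(640655 + R(364, -131)) = 1/(640655 + (364² + 556*(-131))) = 1/(640655 + (132496 - 72836)) = 1/(640655 + 59660) = 1/700315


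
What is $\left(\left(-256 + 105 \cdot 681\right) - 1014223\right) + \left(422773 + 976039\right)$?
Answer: $455838$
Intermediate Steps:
$\left(\left(-256 + 105 \cdot 681\right) - 1014223\right) + \left(422773 + 976039\right) = \left(\left(-256 + 71505\right) - 1014223\right) + 1398812 = \left(71249 - 1014223\right) + 1398812 = -942974 + 1398812 = 455838$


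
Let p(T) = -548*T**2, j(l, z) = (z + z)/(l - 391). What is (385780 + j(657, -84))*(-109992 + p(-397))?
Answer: -633879772812992/19 ≈ -3.3362e+13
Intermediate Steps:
j(l, z) = 2*z/(-391 + l) (j(l, z) = (2*z)/(-391 + l) = 2*z/(-391 + l))
(385780 + j(657, -84))*(-109992 + p(-397)) = (385780 + 2*(-84)/(-391 + 657))*(-109992 - 548*(-397)**2) = (385780 + 2*(-84)/266)*(-109992 - 548*157609) = (385780 + 2*(-84)*(1/266))*(-109992 - 86369732) = (385780 - 12/19)*(-86479724) = (7329808/19)*(-86479724) = -633879772812992/19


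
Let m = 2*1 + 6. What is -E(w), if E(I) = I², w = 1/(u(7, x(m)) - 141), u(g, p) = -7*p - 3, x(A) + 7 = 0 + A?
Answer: -1/22801 ≈ -4.3858e-5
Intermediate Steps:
m = 8 (m = 2 + 6 = 8)
x(A) = -7 + A (x(A) = -7 + (0 + A) = -7 + A)
u(g, p) = -3 - 7*p
w = -1/151 (w = 1/((-3 - 7*(-7 + 8)) - 141) = 1/((-3 - 7*1) - 141) = 1/((-3 - 7) - 141) = 1/(-10 - 141) = 1/(-151) = -1/151 ≈ -0.0066225)
-E(w) = -(-1/151)² = -1*1/22801 = -1/22801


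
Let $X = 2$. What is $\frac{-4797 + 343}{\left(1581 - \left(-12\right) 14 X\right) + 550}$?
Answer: $- \frac{4454}{2467} \approx -1.8054$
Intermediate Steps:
$\frac{-4797 + 343}{\left(1581 - \left(-12\right) 14 X\right) + 550} = \frac{-4797 + 343}{\left(1581 - \left(-12\right) 14 \cdot 2\right) + 550} = - \frac{4454}{\left(1581 - \left(-168\right) 2\right) + 550} = - \frac{4454}{\left(1581 - -336\right) + 550} = - \frac{4454}{\left(1581 + 336\right) + 550} = - \frac{4454}{1917 + 550} = - \frac{4454}{2467}$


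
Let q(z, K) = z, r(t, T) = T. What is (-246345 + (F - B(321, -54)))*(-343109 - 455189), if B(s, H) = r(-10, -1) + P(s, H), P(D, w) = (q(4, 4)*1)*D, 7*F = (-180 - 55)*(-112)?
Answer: 194679336664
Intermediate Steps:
F = 3760 (F = ((-180 - 55)*(-112))/7 = (-235*(-112))/7 = (⅐)*26320 = 3760)
P(D, w) = 4*D (P(D, w) = (4*1)*D = 4*D)
B(s, H) = -1 + 4*s
(-246345 + (F - B(321, -54)))*(-343109 - 455189) = (-246345 + (3760 - (-1 + 4*321)))*(-343109 - 455189) = (-246345 + (3760 - (-1 + 1284)))*(-798298) = (-246345 + (3760 - 1*1283))*(-798298) = (-246345 + (3760 - 1283))*(-798298) = (-246345 + 2477)*(-798298) = -243868*(-798298) = 194679336664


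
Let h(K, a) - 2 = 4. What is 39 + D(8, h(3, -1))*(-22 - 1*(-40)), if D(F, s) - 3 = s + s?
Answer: 309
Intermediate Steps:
h(K, a) = 6 (h(K, a) = 2 + 4 = 6)
D(F, s) = 3 + 2*s (D(F, s) = 3 + (s + s) = 3 + 2*s)
39 + D(8, h(3, -1))*(-22 - 1*(-40)) = 39 + (3 + 2*6)*(-22 - 1*(-40)) = 39 + (3 + 12)*(-22 + 40) = 39 + 15*18 = 39 + 270 = 309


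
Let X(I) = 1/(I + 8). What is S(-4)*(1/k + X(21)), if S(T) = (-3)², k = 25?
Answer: 486/725 ≈ 0.67034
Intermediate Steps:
X(I) = 1/(8 + I)
S(T) = 9
S(-4)*(1/k + X(21)) = 9*(1/25 + 1/(8 + 21)) = 9*(1/25 + 1/29) = 9*(54/725) = 486/725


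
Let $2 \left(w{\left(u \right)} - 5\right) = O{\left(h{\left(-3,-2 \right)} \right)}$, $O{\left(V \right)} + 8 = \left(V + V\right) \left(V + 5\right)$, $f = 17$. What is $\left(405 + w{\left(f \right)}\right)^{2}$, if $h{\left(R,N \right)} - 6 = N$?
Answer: $195364$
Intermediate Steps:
$h{\left(R,N \right)} = 6 + N$
$O{\left(V \right)} = -8 + 2 V \left(5 + V\right)$ ($O{\left(V \right)} = -8 + \left(V + V\right) \left(V + 5\right) = -8 + 2 V \left(5 + V\right)$)
$w{\left(u \right)} = 37$ ($w{\left(u \right)} = 5 + \frac{-8 + 2 \left(6 - 2\right)^{2} + 10 \left(6 - 2\right)}{2} = 5 + \frac{-8 + 2 \cdot 4^{2} + 10 \cdot 4}{2} = 5 + \frac{-8 + 2 \cdot 16 + 40}{2} = 5 + \frac{-8 + 32 + 40}{2} = 5 + \frac{1}{2} \cdot 64 = 5 + 32 = 37$)
$\left(405 + w{\left(f \right)}\right)^{2} = \left(405 + 37\right)^{2} = 442^{2} = 195364$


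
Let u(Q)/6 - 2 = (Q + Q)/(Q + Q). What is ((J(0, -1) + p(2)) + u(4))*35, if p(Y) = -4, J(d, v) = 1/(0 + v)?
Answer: 455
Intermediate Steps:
J(d, v) = 1/v
u(Q) = 18 (u(Q) = 12 + 6*((Q + Q)/(Q + Q)) = 12 + 6*((2*Q)/((2*Q))) = 12 + 6*((2*Q)*(1/(2*Q))) = 12 + 6*1 = 12 + 6 = 18)
((J(0, -1) + p(2)) + u(4))*35 = ((1/(-1) - 4) + 18)*35 = ((-1 - 4) + 18)*35 = (-5 + 18)*35 = 13*35 = 455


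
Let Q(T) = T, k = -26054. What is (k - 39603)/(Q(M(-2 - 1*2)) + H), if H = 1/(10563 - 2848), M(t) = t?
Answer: 506543755/30859 ≈ 16415.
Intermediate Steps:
H = 1/7715 ≈ 0.00012962
(k - 39603)/(Q(M(-2 - 1*2)) + H) = (-26054 - 39603)/((-2 - 1*2) + 1/7715) = -65657/((-2 - 2) + 1/7715) = -65657/(-4 + 1/7715) = -65657/(-30859/7715) = -65657*(-7715/30859) = 506543755/30859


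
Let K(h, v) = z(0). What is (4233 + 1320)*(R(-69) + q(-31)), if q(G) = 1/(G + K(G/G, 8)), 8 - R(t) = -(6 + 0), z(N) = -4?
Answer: 2715417/35 ≈ 77583.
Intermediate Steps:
K(h, v) = -4
R(t) = 14 (R(t) = 8 - (-1)*(6 + 0) = 8 - (-1)*6 = 8 - 1*(-6) = 8 + 6 = 14)
q(G) = 1/(-4 + G) (q(G) = 1/(G - 4) = 1/(-4 + G))
(4233 + 1320)*(R(-69) + q(-31)) = (4233 + 1320)*(14 + 1/(-4 - 31)) = 5553*(14 + 1/(-35)) = 5553*(14 - 1/35) = 5553*(489/35) = 2715417/35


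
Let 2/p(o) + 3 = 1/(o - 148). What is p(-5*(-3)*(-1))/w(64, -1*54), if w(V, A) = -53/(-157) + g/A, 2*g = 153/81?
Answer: -24874452/11967515 ≈ -2.0785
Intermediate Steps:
p(o) = 2/(-3 + 1/(-148 + o)) (p(o) = 2/(-3 + 1/(o - 148)) = 2/(-3 + 1/(-148 + o)))
g = 17/18 (g = (153/81)/2 = (153*(1/81))/2 = (1/2)*(17/9) = 17/18 ≈ 0.94444)
w(V, A) = 53/157 + 17/(18*A) (w(V, A) = -53/(-157) + 17/(18*A) = -53*(-1/157) + 17/(18*A) = 53/157 + 17/(18*A))
p(-5*(-3)*(-1))/w(64, -1*54) = (2*(148 - (-5*(-3))*(-1))/(-445 + 3*(-5*(-3)*(-1))))/(((2669 + 954*(-1*54))/(2826*((-1*54))))) = (2*(148 - 15*(-1))/(-445 + 3*(15*(-1))))/(((1/2826)*(2669 + 954*(-54))/(-54))) = (2*(148 - 1*(-15))/(-445 + 3*(-15)))/(((1/2826)*(-1/54)*(2669 - 51516))) = (2*(148 + 15)/(-445 - 45))/(((1/2826)*(-1/54)*(-48847))) = (2*163/(-490))/(48847/152604) = (2*(-1/490)*163)*(152604/48847) = -163/245*152604/48847 = -24874452/11967515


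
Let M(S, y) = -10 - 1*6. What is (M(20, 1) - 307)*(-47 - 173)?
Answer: 71060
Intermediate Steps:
M(S, y) = -16 (M(S, y) = -10 - 6 = -16)
(M(20, 1) - 307)*(-47 - 173) = (-16 - 307)*(-47 - 173) = -323*(-220) = 71060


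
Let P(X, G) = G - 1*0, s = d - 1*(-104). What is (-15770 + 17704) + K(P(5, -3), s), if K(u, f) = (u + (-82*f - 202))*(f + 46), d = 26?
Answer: -1910306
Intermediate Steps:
s = 130 (s = 26 - 1*(-104) = 26 + 104 = 130)
P(X, G) = G (P(X, G) = G + 0 = G)
K(u, f) = (46 + f)*(-202 + u - 82*f) (K(u, f) = (u + (-202 - 82*f))*(46 + f) = (-202 + u - 82*f)*(46 + f) = (46 + f)*(-202 + u - 82*f))
(-15770 + 17704) + K(P(5, -3), s) = (-15770 + 17704) + (-9292 - 3974*130 - 82*130² + 46*(-3) + 130*(-3)) = 1934 + (-9292 - 516620 - 82*16900 - 138 - 390) = 1934 + (-9292 - 516620 - 1385800 - 138 - 390) = 1934 - 1912240 = -1910306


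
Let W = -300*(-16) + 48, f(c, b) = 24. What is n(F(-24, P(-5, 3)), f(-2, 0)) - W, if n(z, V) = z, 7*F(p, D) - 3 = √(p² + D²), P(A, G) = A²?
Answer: -33933/7 + √1201/7 ≈ -4842.6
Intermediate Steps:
F(p, D) = 3/7 + √(D² + p²)/7 (F(p, D) = 3/7 + √(p² + D²)/7 = 3/7 + √(D² + p²)/7)
W = 4848 (W = 4800 + 48 = 4848)
n(F(-24, P(-5, 3)), f(-2, 0)) - W = (3/7 + √(((-5)²)² + (-24)²)/7) - 1*4848 = (3/7 + √(25² + 576)/7) - 4848 = (3/7 + √(625 + 576)/7) - 4848 = (3/7 + √1201/7) - 4848 = -33933/7 + √1201/7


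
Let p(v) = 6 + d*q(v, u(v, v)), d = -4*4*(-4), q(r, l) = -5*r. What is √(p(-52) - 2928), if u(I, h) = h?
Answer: 19*√38 ≈ 117.12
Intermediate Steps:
d = 64 (d = -16*(-4) = 64)
p(v) = 6 - 320*v (p(v) = 6 + 64*(-5*v) = 6 - 320*v)
√(p(-52) - 2928) = √((6 - 320*(-52)) - 2928) = √((6 + 16640) - 2928) = √(16646 - 2928) = √13718 = 19*√38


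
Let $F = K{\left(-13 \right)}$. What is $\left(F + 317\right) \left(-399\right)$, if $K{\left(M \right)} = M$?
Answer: $-121296$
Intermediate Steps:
$F = -13$
$\left(F + 317\right) \left(-399\right) = \left(-13 + 317\right) \left(-399\right) = 304 \left(-399\right) = -121296$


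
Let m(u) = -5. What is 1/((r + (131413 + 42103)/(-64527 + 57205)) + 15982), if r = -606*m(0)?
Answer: 523/9930882 ≈ 5.2664e-5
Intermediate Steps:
r = 3030 (r = -606*(-5) = 3030)
1/((r + (131413 + 42103)/(-64527 + 57205)) + 15982) = 1/((3030 + (131413 + 42103)/(-64527 + 57205)) + 15982) = 1/((3030 + 173516/(-7322)) + 15982) = 1/((3030 + 173516*(-1/7322)) + 15982) = 1/((3030 - 12394/523) + 15982) = 1/(1572296/523 + 15982) = 1/(9930882/523) = 523/9930882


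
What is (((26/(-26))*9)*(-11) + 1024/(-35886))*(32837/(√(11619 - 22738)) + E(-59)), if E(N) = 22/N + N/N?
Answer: 65706265/1058637 - 58313422265*I*√11119/199508217 ≈ 62.067 - 30821.0*I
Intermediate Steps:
E(N) = 1 + 22/N (E(N) = 22/N + 1 = 1 + 22/N)
(((26/(-26))*9)*(-11) + 1024/(-35886))*(32837/(√(11619 - 22738)) + E(-59)) = (((26/(-26))*9)*(-11) + 1024/(-35886))*(32837/(√(11619 - 22738)) + (22 - 59)/(-59)) = (((26*(-1/26))*9)*(-11) + 1024*(-1/35886))*(32837/(√(-11119)) - 1/59*(-37)) = (-1*9*(-11) - 512/17943)*(32837/((I*√11119)) + 37/59) = (-9*(-11) - 512/17943)*(32837*(-I*√11119/11119) + 37/59) = (99 - 512/17943)*(-32837*I*√11119/11119 + 37/59) = 1775845*(37/59 - 32837*I*√11119/11119)/17943 = 65706265/1058637 - 58313422265*I*√11119/199508217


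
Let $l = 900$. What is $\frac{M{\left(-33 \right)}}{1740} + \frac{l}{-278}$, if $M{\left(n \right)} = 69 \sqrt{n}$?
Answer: $- \frac{450}{139} + \frac{23 i \sqrt{33}}{580} \approx -3.2374 + 0.2278 i$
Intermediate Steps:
$\frac{M{\left(-33 \right)}}{1740} + \frac{l}{-278} = \frac{69 \sqrt{-33}}{1740} + \frac{900}{-278} = 69 i \sqrt{33} \cdot \frac{1}{1740} + 900 \left(- \frac{1}{278}\right) = 69 i \sqrt{33} \cdot \frac{1}{1740} - \frac{450}{139} = \frac{23 i \sqrt{33}}{580} - \frac{450}{139} = - \frac{450}{139} + \frac{23 i \sqrt{33}}{580}$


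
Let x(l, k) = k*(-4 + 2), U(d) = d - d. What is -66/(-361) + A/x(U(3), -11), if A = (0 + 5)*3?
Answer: 6867/7942 ≈ 0.86464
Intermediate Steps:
U(d) = 0
A = 15 (A = 5*3 = 15)
x(l, k) = -2*k (x(l, k) = k*(-2) = -2*k)
-66/(-361) + A/x(U(3), -11) = -66/(-361) + 15/((-2*(-11))) = -66*(-1/361) + 15/22 = 66/361 + 15*(1/22) = 66/361 + 15/22 = 6867/7942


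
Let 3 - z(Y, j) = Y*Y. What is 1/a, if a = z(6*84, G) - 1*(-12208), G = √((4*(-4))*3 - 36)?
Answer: -1/241805 ≈ -4.1356e-6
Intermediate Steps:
G = 2*I*√21 (G = √(-16*3 - 36) = √(-48 - 36) = √(-84) = 2*I*√21 ≈ 9.1651*I)
z(Y, j) = 3 - Y² (z(Y, j) = 3 - Y*Y = 3 - Y²)
a = -241805 (a = (3 - (6*84)²) - 1*(-12208) = (3 - 1*504²) + 12208 = (3 - 1*254016) + 12208 = (3 - 254016) + 12208 = -254013 + 12208 = -241805)
1/a = 1/(-241805) = -1/241805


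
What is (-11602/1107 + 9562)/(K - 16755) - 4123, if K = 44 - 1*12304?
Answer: -132439704947/32119605 ≈ -4123.3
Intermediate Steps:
K = -12260 (K = 44 - 12304 = -12260)
(-11602/1107 + 9562)/(K - 16755) - 4123 = (-11602/1107 + 9562)/(-12260 - 16755) - 4123 = (-11602*1/1107 + 9562)/(-29015) - 4123 = (-11602/1107 + 9562)*(-1/29015) - 4123 = (10573532/1107)*(-1/29015) - 4123 = -10573532/32119605 - 4123 = -132439704947/32119605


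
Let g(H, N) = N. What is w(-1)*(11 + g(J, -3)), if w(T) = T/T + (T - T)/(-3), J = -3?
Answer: 8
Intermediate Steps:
w(T) = 1 (w(T) = 1 + 0*(-⅓) = 1 + 0 = 1)
w(-1)*(11 + g(J, -3)) = 1*(11 - 3) = 1*8 = 8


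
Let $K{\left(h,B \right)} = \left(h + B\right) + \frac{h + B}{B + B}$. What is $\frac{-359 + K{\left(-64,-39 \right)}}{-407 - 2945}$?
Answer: $\frac{35933}{261456} \approx 0.13743$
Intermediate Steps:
$K{\left(h,B \right)} = B + h + \frac{B + h}{2 B}$ ($K{\left(h,B \right)} = \left(B + h\right) + \frac{B + h}{2 B} = B + h + \frac{B + h}{2 B}$)
$\frac{-359 + K{\left(-64,-39 \right)}}{-407 - 2945} = \frac{-359 + \left(\frac{1}{2} - 39 - 64 + \frac{1}{2} \left(-64\right) \frac{1}{-39}\right)}{-407 - 2945} = \frac{-359 + \left(\frac{1}{2} - 39 - 64 + \frac{1}{2} \left(-64\right) \left(- \frac{1}{39}\right)\right)}{-3352} = \left(-359 + \left(\frac{1}{2} - 39 - 64 + \frac{32}{39}\right)\right) \left(- \frac{1}{3352}\right) = \left(-359 - \frac{7931}{78}\right) \left(- \frac{1}{3352}\right) = \left(- \frac{35933}{78}\right) \left(- \frac{1}{3352}\right) = \frac{35933}{261456}$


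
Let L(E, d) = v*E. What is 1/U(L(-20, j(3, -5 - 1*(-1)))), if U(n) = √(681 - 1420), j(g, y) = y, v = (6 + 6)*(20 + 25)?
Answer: -I*√739/739 ≈ -0.036786*I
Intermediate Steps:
v = 540 (v = 12*45 = 540)
L(E, d) = 540*E
U(n) = I*√739 (U(n) = √(-739) = I*√739)
1/U(L(-20, j(3, -5 - 1*(-1)))) = 1/(I*√739) = -I*√739/739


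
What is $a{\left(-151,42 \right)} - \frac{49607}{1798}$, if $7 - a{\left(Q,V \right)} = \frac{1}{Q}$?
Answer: $- \frac{5588373}{271498} \approx -20.583$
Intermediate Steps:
$a{\left(Q,V \right)} = 7 - \frac{1}{Q}$
$a{\left(-151,42 \right)} - \frac{49607}{1798} = \left(7 - \frac{1}{-151}\right) - \frac{49607}{1798} = \left(7 - - \frac{1}{151}\right) - \frac{49607}{1798} = \left(7 + \frac{1}{151}\right) - \frac{49607}{1798} = \frac{1058}{151} - \frac{49607}{1798} = - \frac{5588373}{271498}$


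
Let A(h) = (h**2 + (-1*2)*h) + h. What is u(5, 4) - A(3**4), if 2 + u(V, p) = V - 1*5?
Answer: -6482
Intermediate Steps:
A(h) = h**2 - h (A(h) = (h**2 - 2*h) + h = h**2 - h)
u(V, p) = -7 + V (u(V, p) = -2 + (V - 1*5) = -2 + (V - 5) = -2 + (-5 + V) = -7 + V)
u(5, 4) - A(3**4) = (-7 + 5) - 3**4*(-1 + 3**4) = -2 - 81*(-1 + 81) = -2 - 81*80 = -2 - 1*6480 = -2 - 6480 = -6482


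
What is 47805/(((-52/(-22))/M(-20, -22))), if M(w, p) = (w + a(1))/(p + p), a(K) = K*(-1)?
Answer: 1003905/104 ≈ 9652.9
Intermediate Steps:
a(K) = -K
M(w, p) = (-1 + w)/(2*p) (M(w, p) = (w - 1*1)/(p + p) = (w - 1)/((2*p)) = (-1 + w)*(1/(2*p)) = (-1 + w)/(2*p))
47805/(((-52/(-22))/M(-20, -22))) = 47805/(((-52/(-22))/(((½)*(-1 - 20)/(-22))))) = 47805/(((-52*(-1/22))/(((½)*(-1/22)*(-21))))) = 47805/(((26/11)/(21/44))) = 47805/(((44/21)*(26/11))) = 47805/(104/21) = 47805*(21/104) = 1003905/104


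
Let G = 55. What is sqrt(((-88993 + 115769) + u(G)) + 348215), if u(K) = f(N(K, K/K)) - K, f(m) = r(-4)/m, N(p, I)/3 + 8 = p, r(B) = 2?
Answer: sqrt(7454102898)/141 ≈ 612.32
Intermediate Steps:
N(p, I) = -24 + 3*p
f(m) = 2/m
u(K) = -K + 2/(-24 + 3*K) (u(K) = 2/(-24 + 3*K) - K = -K + 2/(-24 + 3*K))
sqrt(((-88993 + 115769) + u(G)) + 348215) = sqrt(((-88993 + 115769) + (2/3 - 1*55*(-8 + 55))/(-8 + 55)) + 348215) = sqrt((26776 + (2/3 - 1*55*47)/47) + 348215) = sqrt((26776 + (2/3 - 2585)/47) + 348215) = sqrt((26776 + (1/47)*(-7753/3)) + 348215) = sqrt((26776 - 7753/141) + 348215) = sqrt(3767663/141 + 348215) = sqrt(52865978/141) = sqrt(7454102898)/141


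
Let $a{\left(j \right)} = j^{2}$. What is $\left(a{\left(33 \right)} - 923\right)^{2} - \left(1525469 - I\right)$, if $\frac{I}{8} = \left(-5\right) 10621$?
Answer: $-1922753$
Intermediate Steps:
$I = -424840$ ($I = 8 \left(\left(-5\right) 10621\right) = 8 \left(-53105\right) = -424840$)
$\left(a{\left(33 \right)} - 923\right)^{2} - \left(1525469 - I\right) = \left(33^{2} - 923\right)^{2} - \left(1525469 - -424840\right) = \left(1089 - 923\right)^{2} - \left(1525469 + 424840\right) = 166^{2} - 1950309 = 27556 - 1950309 = -1922753$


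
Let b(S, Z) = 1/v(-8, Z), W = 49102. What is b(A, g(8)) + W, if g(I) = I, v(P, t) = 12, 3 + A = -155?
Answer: 589225/12 ≈ 49102.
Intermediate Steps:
A = -158 (A = -3 - 155 = -158)
b(S, Z) = 1/12
b(A, g(8)) + W = 1/12 + 49102 = 589225/12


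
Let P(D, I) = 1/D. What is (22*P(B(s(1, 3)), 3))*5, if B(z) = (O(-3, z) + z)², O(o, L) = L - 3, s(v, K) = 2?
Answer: 110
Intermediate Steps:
O(o, L) = -3 + L
B(z) = (-3 + 2*z)² (B(z) = ((-3 + z) + z)² = (-3 + 2*z)²)
(22*P(B(s(1, 3)), 3))*5 = (22/((-3 + 2*2)²))*5 = (22/((-3 + 4)²))*5 = (22/(1²))*5 = (22/1)*5 = (22*1)*5 = 22*5 = 110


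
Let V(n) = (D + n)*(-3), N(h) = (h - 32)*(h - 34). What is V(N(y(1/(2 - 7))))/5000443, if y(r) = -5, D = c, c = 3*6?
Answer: -4383/5000443 ≈ -0.00087652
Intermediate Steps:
c = 18
D = 18
N(h) = (-34 + h)*(-32 + h) (N(h) = (-32 + h)*(-34 + h) = (-34 + h)*(-32 + h))
V(n) = -54 - 3*n (V(n) = (18 + n)*(-3) = -54 - 3*n)
V(N(y(1/(2 - 7))))/5000443 = (-54 - 3*(1088 + (-5)² - 66*(-5)))/5000443 = (-54 - 3*(1088 + 25 + 330))*(1/5000443) = (-54 - 3*1443)*(1/5000443) = (-54 - 4329)*(1/5000443) = -4383*1/5000443 = -4383/5000443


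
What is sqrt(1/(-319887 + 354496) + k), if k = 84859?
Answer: 2*sqrt(25410664383347)/34609 ≈ 291.31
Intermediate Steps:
sqrt(1/(-319887 + 354496) + k) = sqrt(1/(-319887 + 354496) + 84859) = sqrt(1/34609 + 84859) = sqrt(2936885132/34609) = 2*sqrt(25410664383347)/34609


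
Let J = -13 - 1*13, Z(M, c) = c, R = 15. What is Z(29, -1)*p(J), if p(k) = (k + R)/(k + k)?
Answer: -11/52 ≈ -0.21154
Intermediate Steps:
J = -26 (J = -13 - 13 = -26)
p(k) = (15 + k)/(2*k) (p(k) = (k + 15)/(k + k) = (15 + k)/((2*k)) = (15 + k)*(1/(2*k)) = (15 + k)/(2*k))
Z(29, -1)*p(J) = -(15 - 26)/(2*(-26)) = -(-1)*(-11)/(2*26) = -1*11/52 = -11/52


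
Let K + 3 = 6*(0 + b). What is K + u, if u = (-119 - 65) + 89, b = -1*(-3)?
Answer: -80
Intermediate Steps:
b = 3
K = 15 (K = -3 + 6*(0 + 3) = -3 + 6*3 = -3 + 18 = 15)
u = -95 (u = -184 + 89 = -95)
K + u = 15 - 95 = -80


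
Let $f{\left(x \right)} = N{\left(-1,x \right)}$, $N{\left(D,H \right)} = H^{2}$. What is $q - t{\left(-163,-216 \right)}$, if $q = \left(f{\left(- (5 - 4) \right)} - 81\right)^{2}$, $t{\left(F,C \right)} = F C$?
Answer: $-28808$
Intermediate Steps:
$f{\left(x \right)} = x^{2}$
$t{\left(F,C \right)} = C F$
$q = 6400$ ($q = \left(\left(- (5 - 4)\right)^{2} - 81\right)^{2} = \left(\left(\left(-1\right) 1\right)^{2} - 81\right)^{2} = \left(\left(-1\right)^{2} - 81\right)^{2} = \left(1 - 81\right)^{2} = \left(-80\right)^{2} = 6400$)
$q - t{\left(-163,-216 \right)} = 6400 - \left(-216\right) \left(-163\right) = 6400 - 35208 = -28808$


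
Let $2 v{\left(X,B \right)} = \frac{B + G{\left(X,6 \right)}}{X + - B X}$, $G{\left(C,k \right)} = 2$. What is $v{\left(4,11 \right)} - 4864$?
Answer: $- \frac{389133}{80} \approx -4864.2$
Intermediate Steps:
$v{\left(X,B \right)} = \frac{2 + B}{2 \left(X - B X\right)}$ ($v{\left(X,B \right)} = \frac{\left(B + 2\right) \frac{1}{X + - B X}}{2} = \frac{\left(2 + B\right) \frac{1}{X - B X}}{2} = \frac{\frac{1}{X - B X} \left(2 + B\right)}{2} = \frac{2 + B}{2 \left(X - B X\right)}$)
$v{\left(4,11 \right)} - 4864 = \frac{-2 - 11}{2 \cdot 4 \left(-1 + 11\right)} - 4864 = \frac{1}{2} \cdot \frac{1}{4} \cdot \frac{1}{10} \left(-2 - 11\right) - 4864 = \frac{1}{2} \cdot \frac{1}{4} \cdot \frac{1}{10} \left(-13\right) - 4864 = - \frac{13}{80} - 4864 = - \frac{389133}{80}$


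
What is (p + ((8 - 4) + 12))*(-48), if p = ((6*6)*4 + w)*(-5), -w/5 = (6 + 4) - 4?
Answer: 26592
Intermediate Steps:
w = -30 (w = -5*((6 + 4) - 4) = -5*(10 - 4) = -5*6 = -30)
p = -570 (p = ((6*6)*4 - 30)*(-5) = (36*4 - 30)*(-5) = (144 - 30)*(-5) = 114*(-5) = -570)
(p + ((8 - 4) + 12))*(-48) = (-570 + ((8 - 4) + 12))*(-48) = (-570 + (4 + 12))*(-48) = (-570 + 16)*(-48) = -554*(-48) = 26592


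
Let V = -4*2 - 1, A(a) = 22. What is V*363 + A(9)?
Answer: -3245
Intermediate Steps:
V = -9 (V = -8 - 1 = -9)
V*363 + A(9) = -9*363 + 22 = -3267 + 22 = -3245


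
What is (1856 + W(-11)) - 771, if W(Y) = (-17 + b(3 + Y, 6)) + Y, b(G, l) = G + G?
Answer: 1041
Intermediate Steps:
b(G, l) = 2*G
W(Y) = -11 + 3*Y (W(Y) = (-17 + 2*(3 + Y)) + Y = (-17 + (6 + 2*Y)) + Y = (-11 + 2*Y) + Y = -11 + 3*Y)
(1856 + W(-11)) - 771 = (1856 + (-11 + 3*(-11))) - 771 = (1856 + (-11 - 33)) - 771 = (1856 - 44) - 771 = 1812 - 771 = 1041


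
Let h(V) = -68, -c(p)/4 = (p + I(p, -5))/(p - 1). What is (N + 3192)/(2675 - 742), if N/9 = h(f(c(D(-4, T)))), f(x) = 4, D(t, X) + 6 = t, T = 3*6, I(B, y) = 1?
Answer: 2580/1933 ≈ 1.3347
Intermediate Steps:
T = 18
D(t, X) = -6 + t
c(p) = -4*(1 + p)/(-1 + p) (c(p) = -4*(p + 1)/(p - 1) = -4*(1 + p)/(-1 + p))
N = -612 (N = 9*(-68) = -612)
(N + 3192)/(2675 - 742) = (-612 + 3192)/(2675 - 742) = 2580/1933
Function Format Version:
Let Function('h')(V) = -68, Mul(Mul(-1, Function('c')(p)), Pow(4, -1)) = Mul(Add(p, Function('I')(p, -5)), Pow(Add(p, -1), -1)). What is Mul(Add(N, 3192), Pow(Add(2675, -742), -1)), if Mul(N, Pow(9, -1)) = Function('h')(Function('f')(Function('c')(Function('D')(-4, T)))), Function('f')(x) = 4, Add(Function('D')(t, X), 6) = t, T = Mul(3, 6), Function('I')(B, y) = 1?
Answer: Rational(2580, 1933) ≈ 1.3347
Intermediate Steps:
T = 18
Function('D')(t, X) = Add(-6, t)
Function('c')(p) = Mul(-4, Pow(Add(-1, p), -1), Add(1, p)) (Function('c')(p) = Mul(-4, Mul(Add(p, 1), Pow(Add(p, -1), -1))) = Mul(-4, Mul(Add(1, p), Pow(Add(-1, p), -1))) = Mul(-4, Mul(Pow(Add(-1, p), -1), Add(1, p))) = Mul(-4, Pow(Add(-1, p), -1), Add(1, p)))
N = -612 (N = Mul(9, -68) = -612)
Mul(Add(N, 3192), Pow(Add(2675, -742), -1)) = Mul(Add(-612, 3192), Pow(Add(2675, -742), -1)) = Mul(2580, Pow(1933, -1)) = Mul(2580, Rational(1, 1933)) = Rational(2580, 1933)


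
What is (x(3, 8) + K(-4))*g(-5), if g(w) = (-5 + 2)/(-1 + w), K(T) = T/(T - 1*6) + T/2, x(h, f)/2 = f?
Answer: 36/5 ≈ 7.2000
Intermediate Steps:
x(h, f) = 2*f
K(T) = T/2 + T/(-6 + T) (K(T) = T/(T - 6) + T*(½) = T/(-6 + T) + T/2 = T/2 + T/(-6 + T))
g(w) = -3/(-1 + w)
(x(3, 8) + K(-4))*g(-5) = (2*8 + (½)*(-4)*(-4 - 4)/(-6 - 4))*(-3/(-1 - 5)) = (16 + (½)*(-4)*(-8)/(-10))*(-3/(-6)) = (16 + (½)*(-4)*(-⅒)*(-8))*(-3*(-⅙)) = (16 - 8/5)*(½) = (72/5)*(½) = 36/5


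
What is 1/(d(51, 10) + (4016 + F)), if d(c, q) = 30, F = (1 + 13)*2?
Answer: 1/4074 ≈ 0.00024546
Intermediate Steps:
F = 28 (F = 14*2 = 28)
1/(d(51, 10) + (4016 + F)) = 1/(30 + (4016 + 28)) = 1/(30 + 4044) = 1/4074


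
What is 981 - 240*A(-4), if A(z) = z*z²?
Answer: 16341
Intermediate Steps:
A(z) = z³
981 - 240*A(-4) = 981 - 240*(-4)³ = 981 - 240*(-64) = 981 + 15360 = 16341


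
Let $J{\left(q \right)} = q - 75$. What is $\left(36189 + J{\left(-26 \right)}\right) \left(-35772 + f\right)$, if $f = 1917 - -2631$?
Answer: $-1126811712$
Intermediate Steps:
$J{\left(q \right)} = -75 + q$
$f = 4548$ ($f = 1917 + 2631 = 4548$)
$\left(36189 + J{\left(-26 \right)}\right) \left(-35772 + f\right) = \left(36189 - 101\right) \left(-35772 + 4548\right) = \left(36189 - 101\right) \left(-31224\right) = 36088 \left(-31224\right) = -1126811712$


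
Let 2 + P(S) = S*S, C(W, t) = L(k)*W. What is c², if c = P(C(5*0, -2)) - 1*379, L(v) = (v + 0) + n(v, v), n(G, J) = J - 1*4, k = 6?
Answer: 145161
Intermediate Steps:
n(G, J) = -4 + J (n(G, J) = J - 4 = -4 + J)
L(v) = -4 + 2*v (L(v) = (v + 0) + (-4 + v) = v + (-4 + v) = -4 + 2*v)
C(W, t) = 8*W (C(W, t) = (-4 + 2*6)*W = (-4 + 12)*W = 8*W)
P(S) = -2 + S² (P(S) = -2 + S*S = -2 + S²)
c = -381 (c = (-2 + (8*(5*0))²) - 1*379 = (-2 + (8*0)²) - 379 = (-2 + 0²) - 379 = (-2 + 0) - 379 = -2 - 379 = -381)
c² = (-381)² = 145161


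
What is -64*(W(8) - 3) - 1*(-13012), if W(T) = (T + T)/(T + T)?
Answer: 13140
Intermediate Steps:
W(T) = 1 (W(T) = (2*T)/((2*T)) = (2*T)*(1/(2*T)) = 1)
-64*(W(8) - 3) - 1*(-13012) = -64*(1 - 3) - 1*(-13012) = -64*(-2) + 13012 = 128 + 13012 = 13140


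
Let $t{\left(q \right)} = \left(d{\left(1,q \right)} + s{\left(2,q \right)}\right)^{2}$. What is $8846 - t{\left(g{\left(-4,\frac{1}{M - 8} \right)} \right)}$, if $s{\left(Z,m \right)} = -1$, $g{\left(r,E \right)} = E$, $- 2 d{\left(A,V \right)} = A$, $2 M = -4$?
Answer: $\frac{35375}{4} \approx 8843.8$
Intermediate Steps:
$M = -2$ ($M = \frac{1}{2} \left(-4\right) = -2$)
$d{\left(A,V \right)} = - \frac{A}{2}$
$t{\left(q \right)} = \frac{9}{4}$ ($t{\left(q \right)} = \left(\left(- \frac{1}{2}\right) 1 - 1\right)^{2} = \left(- \frac{1}{2} - 1\right)^{2} = \left(- \frac{3}{2}\right)^{2} = \frac{9}{4}$)
$8846 - t{\left(g{\left(-4,\frac{1}{M - 8} \right)} \right)} = 8846 - \frac{9}{4} = \frac{35375}{4}$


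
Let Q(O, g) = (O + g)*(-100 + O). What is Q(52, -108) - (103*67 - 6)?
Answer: -4207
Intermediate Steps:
Q(O, g) = (-100 + O)*(O + g)
Q(52, -108) - (103*67 - 6) = (52² - 100*52 - 100*(-108) + 52*(-108)) - (103*67 - 6) = (2704 - 5200 + 10800 - 5616) - (6901 - 6) = 2688 - 1*6895 = 2688 - 6895 = -4207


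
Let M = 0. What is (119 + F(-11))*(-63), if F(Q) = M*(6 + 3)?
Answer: -7497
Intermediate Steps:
F(Q) = 0 (F(Q) = 0*(6 + 3) = 0*9 = 0)
(119 + F(-11))*(-63) = (119 + 0)*(-63) = 119*(-63) = -7497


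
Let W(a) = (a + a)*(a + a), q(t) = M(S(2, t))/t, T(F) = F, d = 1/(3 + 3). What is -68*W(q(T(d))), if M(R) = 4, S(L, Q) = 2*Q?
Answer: -156672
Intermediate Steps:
d = ⅙ (d = 1/6 = ⅙ ≈ 0.16667)
q(t) = 4/t
W(a) = 4*a² (W(a) = (2*a)*(2*a) = 4*a²)
-68*W(q(T(d))) = -272*(4/(⅙))² = -272*(4*6)² = -272*24² = -272*576 = -68*2304 = -156672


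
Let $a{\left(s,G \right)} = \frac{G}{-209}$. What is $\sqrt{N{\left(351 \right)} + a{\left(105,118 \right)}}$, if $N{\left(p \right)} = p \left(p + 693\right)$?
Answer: $\frac{\sqrt{16006615702}}{209} \approx 605.35$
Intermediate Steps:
$a{\left(s,G \right)} = - \frac{G}{209}$ ($a{\left(s,G \right)} = G \left(- \frac{1}{209}\right) = - \frac{G}{209}$)
$N{\left(p \right)} = p \left(693 + p\right)$
$\sqrt{N{\left(351 \right)} + a{\left(105,118 \right)}} = \sqrt{351 \left(693 + 351\right) - \frac{118}{209}} = \sqrt{351 \cdot 1044 - \frac{118}{209}} = \sqrt{366444 - \frac{118}{209}} = \sqrt{\frac{76586678}{209}} = \frac{\sqrt{16006615702}}{209}$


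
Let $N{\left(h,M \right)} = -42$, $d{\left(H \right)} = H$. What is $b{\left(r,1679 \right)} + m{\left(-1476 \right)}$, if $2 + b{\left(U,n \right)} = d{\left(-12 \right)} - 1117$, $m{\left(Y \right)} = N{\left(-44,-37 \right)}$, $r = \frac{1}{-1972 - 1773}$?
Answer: $-1173$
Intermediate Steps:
$r = - \frac{1}{3745}$ ($r = \frac{1}{-3745} = - \frac{1}{3745} \approx -0.00026702$)
$m{\left(Y \right)} = -42$
$b{\left(U,n \right)} = -1131$ ($b{\left(U,n \right)} = -2 - 1129 = -1131$)
$b{\left(r,1679 \right)} + m{\left(-1476 \right)} = -1131 - 42 = -1173$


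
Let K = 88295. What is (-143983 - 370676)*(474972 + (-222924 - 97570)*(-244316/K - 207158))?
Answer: -3017075675313970481256/88295 ≈ -3.4170e+16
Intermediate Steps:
(-143983 - 370676)*(474972 + (-222924 - 97570)*(-244316/K - 207158)) = (-143983 - 370676)*(474972 + (-222924 - 97570)*(-244316/88295 - 207158)) = -514659*(474972 - 320494*(-244316*1/88295 - 207158)) = -514659*(474972 - 320494*(-244316/88295 - 207158)) = -514659*(474972 - 320494*(-18291259926/88295)) = -514659*(474972 + 5862239058723444/88295) = -514659*5862280996376184/88295 = -3017075675313970481256/88295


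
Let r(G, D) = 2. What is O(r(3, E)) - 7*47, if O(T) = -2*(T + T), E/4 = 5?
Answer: -337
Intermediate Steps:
E = 20 (E = 4*5 = 20)
O(T) = -4*T
O(r(3, E)) - 7*47 = -4*2 - 7*47 = -8 - 329 = -337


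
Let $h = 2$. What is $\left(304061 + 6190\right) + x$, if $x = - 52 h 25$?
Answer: $307651$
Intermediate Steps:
$x = -2600$ ($x = \left(-52\right) 2 \cdot 25 = \left(-104\right) 25 = -2600$)
$\left(304061 + 6190\right) + x = \left(304061 + 6190\right) - 2600 = 310251 - 2600 = 307651$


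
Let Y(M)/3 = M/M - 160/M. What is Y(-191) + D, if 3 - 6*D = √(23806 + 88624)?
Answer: 2297/382 - √112430/6 ≈ -49.871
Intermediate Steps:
Y(M) = 3 - 480/M (Y(M) = 3*(M/M - 160/M) = 3*(1 - 160/M) = 3 - 480/M)
D = ½ - √112430/6 (D = ½ - √(23806 + 88624)/6 = ½ - √112430/6 ≈ -55.384)
Y(-191) + D = (3 - 480/(-191)) + (½ - √112430/6) = (3 - 480*(-1/191)) + (½ - √112430/6) = (3 + 480/191) + (½ - √112430/6) = 1053/191 + (½ - √112430/6) = 2297/382 - √112430/6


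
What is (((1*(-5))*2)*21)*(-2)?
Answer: 420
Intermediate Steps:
(((1*(-5))*2)*21)*(-2) = (-5*2*21)*(-2) = -10*21*(-2) = -210*(-2) = 420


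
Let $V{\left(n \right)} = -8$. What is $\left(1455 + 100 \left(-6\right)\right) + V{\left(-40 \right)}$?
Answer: $847$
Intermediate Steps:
$\left(1455 + 100 \left(-6\right)\right) + V{\left(-40 \right)} = \left(1455 + 100 \left(-6\right)\right) - 8 = \left(1455 - 600\right) - 8 = 855 - 8 = 847$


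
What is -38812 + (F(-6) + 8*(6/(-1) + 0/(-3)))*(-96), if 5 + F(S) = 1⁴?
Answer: -33820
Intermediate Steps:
F(S) = -4 (F(S) = -5 + 1⁴ = -5 + 1 = -4)
-38812 + (F(-6) + 8*(6/(-1) + 0/(-3)))*(-96) = -38812 + (-4 + 8*(6/(-1) + 0/(-3)))*(-96) = -38812 + (-4 + 8*(6*(-1) + 0*(-⅓)))*(-96) = -38812 + (-4 + 8*(-6 + 0))*(-96) = -38812 + (-4 + 8*(-6))*(-96) = -38812 + (-4 - 48)*(-96) = -38812 - 52*(-96) = -38812 + 4992 = -33820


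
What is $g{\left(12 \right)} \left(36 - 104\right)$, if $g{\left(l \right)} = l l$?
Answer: $-9792$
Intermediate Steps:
$g{\left(l \right)} = l^{2}$
$g{\left(12 \right)} \left(36 - 104\right) = 12^{2} \left(36 - 104\right) = 144 \left(-68\right) = -9792$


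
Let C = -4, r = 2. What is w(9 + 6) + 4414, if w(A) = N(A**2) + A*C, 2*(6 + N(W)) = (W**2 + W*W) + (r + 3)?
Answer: 109951/2 ≈ 54976.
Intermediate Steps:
N(W) = -7/2 + W**2 (N(W) = -6 + ((W**2 + W*W) + (2 + 3))/2 = -6 + ((W**2 + W**2) + 5)/2 = -6 + (2*W**2 + 5)/2 = -6 + (5 + 2*W**2)/2 = -6 + (5/2 + W**2) = -7/2 + W**2)
w(A) = -7/2 + A**4 - 4*A (w(A) = (-7/2 + (A**2)**2) + A*(-4) = (-7/2 + A**4) - 4*A = -7/2 + A**4 - 4*A)
w(9 + 6) + 4414 = (-7/2 + (9 + 6)**4 - 4*(9 + 6)) + 4414 = (-7/2 + 15**4 - 4*15) + 4414 = (-7/2 + 50625 - 60) + 4414 = 101123/2 + 4414 = 109951/2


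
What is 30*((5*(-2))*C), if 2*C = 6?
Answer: -900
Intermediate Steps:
C = 3 (C = (½)*6 = 3)
30*((5*(-2))*C) = 30*((5*(-2))*3) = 30*(-10*3) = 30*(-30) = -900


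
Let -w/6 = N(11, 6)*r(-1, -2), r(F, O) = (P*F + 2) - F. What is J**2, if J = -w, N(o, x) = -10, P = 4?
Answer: 3600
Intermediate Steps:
r(F, O) = 2 + 3*F (r(F, O) = (4*F + 2) - F = (2 + 4*F) - F = 2 + 3*F)
w = -60 (w = -(-60)*(2 + 3*(-1)) = -(-60)*(2 - 3) = -(-60)*(-1) = -6*10 = -60)
J = 60 (J = -1*(-60) = 60)
J**2 = 60**2 = 3600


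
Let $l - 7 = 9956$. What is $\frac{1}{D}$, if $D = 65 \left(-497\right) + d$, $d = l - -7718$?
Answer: $- \frac{1}{14624} \approx -6.8381 \cdot 10^{-5}$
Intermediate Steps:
$l = 9963$ ($l = 7 + 9956 = 9963$)
$d = 17681$ ($d = 9963 - -7718 = 9963 + 7718 = 17681$)
$D = -14624$ ($D = 65 \left(-497\right) + 17681 = -32305 + 17681 = -14624$)
$\frac{1}{D} = \frac{1}{-14624} = - \frac{1}{14624}$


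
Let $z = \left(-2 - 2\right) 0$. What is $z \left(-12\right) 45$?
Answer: $0$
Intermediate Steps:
$z = 0$ ($z = \left(-4\right) 0 = 0$)
$z \left(-12\right) 45 = 0 \left(-12\right) 45 = 0 \cdot 45 = 0$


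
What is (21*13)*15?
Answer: 4095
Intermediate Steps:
(21*13)*15 = 273*15 = 4095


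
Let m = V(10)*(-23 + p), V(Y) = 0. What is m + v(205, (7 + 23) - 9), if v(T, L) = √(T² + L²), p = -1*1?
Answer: √42466 ≈ 206.07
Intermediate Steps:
p = -1
v(T, L) = √(L² + T²)
m = 0 (m = 0*(-23 - 1) = 0*(-24) = 0)
m + v(205, (7 + 23) - 9) = 0 + √(((7 + 23) - 9)² + 205²) = 0 + √((30 - 9)² + 42025) = 0 + √(21² + 42025) = 0 + √(441 + 42025) = 0 + √42466 = √42466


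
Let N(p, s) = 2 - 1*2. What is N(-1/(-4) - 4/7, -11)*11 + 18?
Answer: 18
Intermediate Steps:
N(p, s) = 0 (N(p, s) = 2 - 2 = 0)
N(-1/(-4) - 4/7, -11)*11 + 18 = 0*11 + 18 = 0 + 18 = 18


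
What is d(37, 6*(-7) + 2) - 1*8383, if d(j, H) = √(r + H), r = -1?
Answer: -8383 + I*√41 ≈ -8383.0 + 6.4031*I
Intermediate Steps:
d(j, H) = √(-1 + H)
d(37, 6*(-7) + 2) - 1*8383 = √(-1 + (6*(-7) + 2)) - 1*8383 = √(-1 + (-42 + 2)) - 8383 = √(-1 - 40) - 8383 = √(-41) - 8383 = I*√41 - 8383 = -8383 + I*√41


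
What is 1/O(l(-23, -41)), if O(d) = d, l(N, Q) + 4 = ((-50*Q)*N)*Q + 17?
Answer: 1/1933163 ≈ 5.1729e-7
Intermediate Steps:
l(N, Q) = 13 - 50*N*Q² (l(N, Q) = -4 + (((-50*Q)*N)*Q + 17) = -4 + ((-50*N*Q)*Q + 17) = -4 + (-50*N*Q² + 17) = -4 + (17 - 50*N*Q²) = 13 - 50*N*Q²)
1/O(l(-23, -41)) = 1/(13 - 50*(-23)*(-41)²) = 1/(13 - 50*(-23)*1681) = 1/(13 + 1933150) = 1/1933163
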